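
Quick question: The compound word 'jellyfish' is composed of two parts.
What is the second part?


Split 'jellyfish' into 'jelly' + 'fish'. The second part is 'fish'.

fish


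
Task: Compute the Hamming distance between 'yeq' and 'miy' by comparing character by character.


Alignment:
Position 1: 'y' vs 'm' = DIFFER
Position 2: 'e' vs 'i' = DIFFER
Position 3: 'q' vs 'y' = DIFFER
Total differences: 3

3


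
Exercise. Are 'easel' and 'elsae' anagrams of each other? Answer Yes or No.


Sorted letters of 'easel': 'aeels'
Sorted letters of 'elsae': 'aeels'
They match.

Yes


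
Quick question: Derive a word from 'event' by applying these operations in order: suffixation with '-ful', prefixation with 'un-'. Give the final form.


Step 1: Add suffix '-ful' to 'event' = 'eventful'
Step 2: Add prefix 'un-' to 'eventful' = 'uneventful'

uneventful


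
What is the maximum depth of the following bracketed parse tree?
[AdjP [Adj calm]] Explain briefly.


Count bracket nesting levels:
'[' at pos 0: depth = 1
'[' at pos 6: depth = 2
Maximum depth reached: 2

2


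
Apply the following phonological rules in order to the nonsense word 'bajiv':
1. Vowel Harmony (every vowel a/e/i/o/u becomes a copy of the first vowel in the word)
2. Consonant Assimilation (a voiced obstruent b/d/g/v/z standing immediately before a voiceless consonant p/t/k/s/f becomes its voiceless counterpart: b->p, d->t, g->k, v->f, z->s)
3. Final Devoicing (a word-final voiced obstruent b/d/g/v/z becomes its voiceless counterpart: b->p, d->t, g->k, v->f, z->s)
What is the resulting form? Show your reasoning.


Starting form: 'bajiv'
Rule 1: Vowel Harmony: all vowels become 'a' (matching first vowel). 'bajiv' -> 'bajav'
Rule 2: Consonant Assimilation: no voiced obstruent (b/d/g/v/z) stands immediately before a voiceless consonant (p/t/k/s/f). No change.
Rule 3: Final Devoicing: word-final voiced obstruent 'v' becomes voiceless 'f'. 'bajav' -> 'bajaf'
Final form: 'bajaf'

bajaf


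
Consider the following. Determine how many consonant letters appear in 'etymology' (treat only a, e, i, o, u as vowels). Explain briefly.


Consonants in 'etymology': t, y, m, l, g, y = 6 consonants.

6


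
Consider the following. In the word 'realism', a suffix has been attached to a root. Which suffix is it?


The word 'realism' = 'real' (root) + '-ism' (suffix). The suffix is '-ism'.

ism


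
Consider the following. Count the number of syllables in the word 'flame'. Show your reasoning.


Break 'flame' into syllables: flame -> flame = 1 syllable

1 syllable


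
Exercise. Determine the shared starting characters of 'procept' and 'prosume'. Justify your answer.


Compare from the start: 3 characters match: 'pro'. Mismatch at position 4: 'c' vs 's'.

pro


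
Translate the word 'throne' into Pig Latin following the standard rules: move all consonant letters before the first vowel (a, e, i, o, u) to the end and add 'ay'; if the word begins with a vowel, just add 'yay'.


'throne': move consonant cluster 'thr' to end and add 'ay': 'onethray'.

onethray


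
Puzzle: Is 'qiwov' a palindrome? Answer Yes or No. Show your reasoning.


Forward: 'qiwov'
Reversed: 'vowiq'
They differ.

No


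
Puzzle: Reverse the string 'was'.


Reverse 'was' character by character: 'saw'.

saw


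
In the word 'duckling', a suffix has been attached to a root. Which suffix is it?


The word 'duckling' = 'duck' (root) + '-ling' (suffix). The suffix is '-ling'.

ling


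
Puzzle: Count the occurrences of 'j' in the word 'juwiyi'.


Letter 'j' in 'juwiyi': found at position(s) 1 = 1 occurrence(s).

1


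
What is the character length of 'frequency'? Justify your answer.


Spell out 'frequency' and number each letter: f(1), r(2), e(3), q(4), u(5), e(6), n(7), c(8), y(9). Total: 9 letters.

9


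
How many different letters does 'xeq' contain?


Unique letters in 'xeq': {e, q, x} = 3 distinct letters.

3


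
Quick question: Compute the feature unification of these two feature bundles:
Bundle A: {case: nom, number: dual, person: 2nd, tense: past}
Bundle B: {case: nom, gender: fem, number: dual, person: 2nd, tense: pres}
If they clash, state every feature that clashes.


Compare features:
case: A=nom vs B=nom -> unified: nom
gender: A=_ vs B=fem -> unified: fem
number: A=dual vs B=dual -> unified: dual
person: A=2nd vs B=2nd -> unified: 2nd
tense: A=past vs B=pres -> CLASH
Clash detected on feature 'tense' (past vs pres); unification fails.

CLASH on 'tense' (past vs pres)


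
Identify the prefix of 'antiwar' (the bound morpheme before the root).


The word 'antiwar' = 'anti' (prefix) + 'war' (root). The prefix is 'anti'.

anti


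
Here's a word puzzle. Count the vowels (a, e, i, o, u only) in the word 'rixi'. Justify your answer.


Vowels in 'rixi': i, i = 2 vowels.

2


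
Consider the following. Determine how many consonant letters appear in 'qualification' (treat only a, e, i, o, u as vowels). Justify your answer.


Consonants in 'qualification': q, l, f, c, t, n = 6 consonants.

6


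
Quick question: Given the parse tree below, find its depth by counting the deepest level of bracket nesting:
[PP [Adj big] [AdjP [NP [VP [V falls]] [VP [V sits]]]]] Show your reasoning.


Count bracket nesting levels:
'[' at pos 0: depth = 1
'[' at pos 4: depth = 2
'[' at pos 14: depth = 2
'[' at pos 20: depth = 3
'[' at pos 24: depth = 4
'[' at pos 28: depth = 5
'[' at pos 39: depth = 4
'[' at pos 43: depth = 5
Maximum depth reached: 5

5


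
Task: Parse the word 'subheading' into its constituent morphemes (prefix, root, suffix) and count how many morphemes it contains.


Step 1: Identify prefix: 'sub' (meaning: below)
Step 2: Identify root: 'head'
Step 3: Identify suffix(es): 'ing'
Decomposition: sub- (prefix: below) + head (root) + -ing (suffix: ongoing/result)
Total morphemes: 3

3 morphemes (sub- (prefix: below) + head (root) + -ing (suffix: ongoing/result))


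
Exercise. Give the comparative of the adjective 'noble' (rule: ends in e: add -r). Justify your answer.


Apply comparative formation (ends in e: add -r): 'noble' -> 'nobler'.

nobler


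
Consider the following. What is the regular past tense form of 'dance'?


Apply rule: Add -d (word ends in -e). 'dance' becomes 'danced'.

danced


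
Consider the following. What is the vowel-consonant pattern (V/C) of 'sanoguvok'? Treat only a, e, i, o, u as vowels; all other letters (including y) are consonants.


Letter mapping: s = C, a = V, n = C, o = V, g = C, u = V, v = C, o = V, k = C.

CVCVCVCVC


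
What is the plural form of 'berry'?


Apply rule: Change -y to -ies (consonant + y). 'berry' becomes 'berries'.

berries


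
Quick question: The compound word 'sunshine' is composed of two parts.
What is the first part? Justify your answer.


Split 'sunshine' into 'sun' + 'shine'. The first part is 'sun'.

sun


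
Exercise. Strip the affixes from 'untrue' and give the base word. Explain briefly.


Remove prefix 'un' from 'untrue' to get root 'true'.

true


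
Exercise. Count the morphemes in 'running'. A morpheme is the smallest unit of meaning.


Decomposition: run (root) + -ing (suffix) = 2 morpheme(s)

2 morphemes


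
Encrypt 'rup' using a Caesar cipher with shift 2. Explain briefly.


Shift each letter by 2: r -> t, u -> w, p -> r. Result: 'twr'.

twr


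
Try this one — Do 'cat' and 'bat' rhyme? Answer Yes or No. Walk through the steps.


Rime (stressed vowel + following sounds) of 'cat': -at = /æt/
Rime of 'bat': -at = /æt/
/æt/ and /æt/ are the same ending sound, so the words rhyme.

Yes


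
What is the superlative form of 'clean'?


Apply superlative formation (add -est): 'clean' -> 'cleanest'.

cleanest


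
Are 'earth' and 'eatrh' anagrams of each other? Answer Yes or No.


Sorted letters of 'earth': 'aehrt'
Sorted letters of 'eatrh': 'aehrt'
They match.

Yes


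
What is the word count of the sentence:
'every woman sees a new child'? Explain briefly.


Split into words: every | woman | sees | a | new | child = 6 words.

6


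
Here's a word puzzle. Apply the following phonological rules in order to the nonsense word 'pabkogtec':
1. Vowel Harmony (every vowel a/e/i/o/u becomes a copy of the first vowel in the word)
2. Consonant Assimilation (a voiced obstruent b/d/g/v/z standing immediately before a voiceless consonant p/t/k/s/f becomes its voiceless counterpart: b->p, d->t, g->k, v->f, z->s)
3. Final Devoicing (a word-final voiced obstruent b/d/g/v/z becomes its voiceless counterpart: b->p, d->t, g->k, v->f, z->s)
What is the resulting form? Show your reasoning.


Starting form: 'pabkogtec'
Rule 1: Vowel Harmony: all vowels become 'a' (matching first vowel). 'pabkogtec' -> 'pabkagtac'
Rule 2: Consonant Assimilation: voiced obstruent before voiceless consonant becomes voiceless ('bk' -> 'pk', 'gt' -> 'kt'). 'pabkagtac' -> 'papkaktac'
Rule 3: Final Devoicing: final consonant 'c' is not one of the voiced obstruents b/d/g/v/z. No change.
Final form: 'papkaktac'

papkaktac


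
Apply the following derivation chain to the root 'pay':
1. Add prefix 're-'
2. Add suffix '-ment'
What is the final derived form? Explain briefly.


Step 1: Add prefix 're-' to 'pay' = 'repay'
Step 2: Add suffix '-ment' to 'repay' = 'repayment'

repayment


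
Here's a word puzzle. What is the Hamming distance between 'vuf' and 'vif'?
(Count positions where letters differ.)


Alignment:
Position 1: 'v' vs 'v' = match
Position 2: 'u' vs 'i' = DIFFER
Position 3: 'f' vs 'f' = match
Total differences: 1

1


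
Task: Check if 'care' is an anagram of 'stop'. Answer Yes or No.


Sorted letters of 'care': 'acer'
Sorted letters of 'stop': 'opst'
They do not match.

No


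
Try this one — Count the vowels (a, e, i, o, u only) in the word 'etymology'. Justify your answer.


Vowels in 'etymology': e, o, o = 3 vowels.

3


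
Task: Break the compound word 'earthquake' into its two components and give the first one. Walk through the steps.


Split 'earthquake' into 'earth' + 'quake'. The first part is 'earth'.

earth


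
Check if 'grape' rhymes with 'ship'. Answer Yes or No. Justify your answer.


Rime (stressed vowel + following sounds) of 'grape': -ape = /eɪp/
Rime of 'ship': -ip = /ɪp/
/eɪp/ and /ɪp/ are different ending sounds, so the words do not rhyme.

No


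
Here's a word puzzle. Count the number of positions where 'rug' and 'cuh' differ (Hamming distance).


Alignment:
Position 1: 'r' vs 'c' = DIFFER
Position 2: 'u' vs 'u' = match
Position 3: 'g' vs 'h' = DIFFER
Total differences: 2

2


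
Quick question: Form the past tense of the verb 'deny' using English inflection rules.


Apply rule: Change -y to -ied. 'deny' becomes 'denied'.

denied


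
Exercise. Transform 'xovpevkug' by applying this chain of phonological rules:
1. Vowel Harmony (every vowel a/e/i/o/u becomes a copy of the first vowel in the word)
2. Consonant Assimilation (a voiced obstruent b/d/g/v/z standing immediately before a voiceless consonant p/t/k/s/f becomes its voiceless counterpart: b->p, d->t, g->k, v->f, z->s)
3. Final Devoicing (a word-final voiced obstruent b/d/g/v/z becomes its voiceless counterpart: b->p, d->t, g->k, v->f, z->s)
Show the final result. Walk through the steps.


Starting form: 'xovpevkug'
Rule 1: Vowel Harmony: all vowels become 'o' (matching first vowel). 'xovpevkug' -> 'xovpovkog'
Rule 2: Consonant Assimilation: voiced obstruent before voiceless consonant becomes voiceless ('vp' -> 'fp', 'vk' -> 'fk'). 'xovpovkog' -> 'xofpofkog'
Rule 3: Final Devoicing: word-final voiced obstruent 'g' becomes voiceless 'k'. 'xofpofkog' -> 'xofpofkok'
Final form: 'xofpofkok'

xofpofkok


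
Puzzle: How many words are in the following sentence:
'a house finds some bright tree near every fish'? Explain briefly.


Split into words: a | house | finds | some | bright | tree | near | every | fish = 9 words.

9


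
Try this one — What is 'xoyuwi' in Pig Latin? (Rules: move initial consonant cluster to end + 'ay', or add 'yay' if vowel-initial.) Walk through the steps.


'xoyuwi': move consonant cluster 'x' to end and add 'ay': 'oyuwixay'.

oyuwixay


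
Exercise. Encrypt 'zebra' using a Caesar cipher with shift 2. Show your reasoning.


Shift each letter by 2: z -> b, e -> g, b -> d, r -> t, a -> c. Result: 'bgdtc'.

bgdtc


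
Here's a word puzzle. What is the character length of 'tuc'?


Spell out 'tuc' and number each letter: t(1), u(2), c(3). Total: 3 letters.

3


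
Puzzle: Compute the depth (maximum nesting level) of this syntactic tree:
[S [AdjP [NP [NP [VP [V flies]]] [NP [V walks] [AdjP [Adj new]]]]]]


Count bracket nesting levels:
'[' at pos 0: depth = 1
'[' at pos 3: depth = 2
'[' at pos 9: depth = 3
'[' at pos 13: depth = 4
'[' at pos 17: depth = 5
'[' at pos 21: depth = 6
'[' at pos 33: depth = 4
'[' at pos 37: depth = 5
'[' at pos 47: depth = 5
'[' at pos 53: depth = 6
Maximum depth reached: 6

6


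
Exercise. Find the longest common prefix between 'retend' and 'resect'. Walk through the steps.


Compare from the start: 2 characters match: 're'. Mismatch at position 3: 't' vs 's'.

re


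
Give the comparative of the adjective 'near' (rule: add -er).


Apply comparative formation (add -er): 'near' -> 'nearer'.

nearer


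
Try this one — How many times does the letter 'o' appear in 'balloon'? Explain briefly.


Letter 'o' in 'balloon': found at position(s) 5, 6 = 2 occurrence(s).

2


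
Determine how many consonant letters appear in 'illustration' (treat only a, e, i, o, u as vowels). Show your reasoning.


Consonants in 'illustration': l, l, s, t, r, t, n = 7 consonants.

7


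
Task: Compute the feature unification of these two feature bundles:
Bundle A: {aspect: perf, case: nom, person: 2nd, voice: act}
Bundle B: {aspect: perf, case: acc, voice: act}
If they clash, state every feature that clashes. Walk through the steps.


Compare features:
aspect: A=perf vs B=perf -> unified: perf
case: A=nom vs B=acc -> CLASH
person: A=2nd vs B=_ -> unified: 2nd
voice: A=act vs B=act -> unified: act
Clash detected on feature 'case' (nom vs acc); unification fails.

CLASH on 'case' (nom vs acc)


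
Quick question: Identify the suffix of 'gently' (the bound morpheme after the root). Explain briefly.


The word 'gently' = 'gentle' (root) + '-ly' (suffix). The suffix is '-ly'.

ly


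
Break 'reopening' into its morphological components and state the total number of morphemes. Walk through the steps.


Step 1: Identify prefix: 're' (meaning: again)
Step 2: Identify root: 'open'
Step 3: Identify suffix(es): 'ing'
Decomposition: re- (prefix: again) + open (root) + -ing (suffix: ongoing action)
Total morphemes: 3

3 morphemes (re- (prefix: again) + open (root) + -ing (suffix: ongoing action))


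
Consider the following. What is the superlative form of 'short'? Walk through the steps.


Apply superlative formation (add -est): 'short' -> 'shortest'.

shortest


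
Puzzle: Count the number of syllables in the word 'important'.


Break 'important' into syllables: im-por-tant -> im | por | tant = 3 syllables

3 syllables


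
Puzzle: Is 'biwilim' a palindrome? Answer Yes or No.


Forward: 'biwilim'
Reversed: 'miliwib'
They differ.

No


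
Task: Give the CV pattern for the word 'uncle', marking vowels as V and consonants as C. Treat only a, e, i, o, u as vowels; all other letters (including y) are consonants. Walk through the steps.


Letter mapping: u = V, n = C, c = C, l = C, e = V.

VCCCV


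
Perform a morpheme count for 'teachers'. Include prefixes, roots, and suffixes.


Decomposition: teach (root) + -er (suffix) + -s (plural) = 3 morpheme(s)

3 morphemes


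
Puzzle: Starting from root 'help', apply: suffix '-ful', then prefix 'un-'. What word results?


Step 1: Add suffix '-ful' to 'help' = 'helpful'
Step 2: Add prefix 'un-' to 'helpful' = 'unhelpful'

unhelpful


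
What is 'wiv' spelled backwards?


Reverse 'wiv' character by character: 'viw'.

viw


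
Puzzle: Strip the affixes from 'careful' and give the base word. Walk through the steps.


Remove suffix '-ful' from 'careful' to get root 'care'.

care


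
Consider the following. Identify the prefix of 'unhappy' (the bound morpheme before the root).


The word 'unhappy' = 'un' (prefix) + 'happy' (root). The prefix is 'un'.

un


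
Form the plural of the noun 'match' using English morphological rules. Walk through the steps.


Apply rule: Add -es (sibilant/fricative ending). 'match' becomes 'matches'.

matches


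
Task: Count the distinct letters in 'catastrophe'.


Unique letters in 'catastrophe': {a, c, e, h, o, p, r, s, t} = 9 distinct letters.

9


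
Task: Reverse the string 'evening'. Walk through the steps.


Reverse 'evening' character by character: 'gnineve'.

gnineve


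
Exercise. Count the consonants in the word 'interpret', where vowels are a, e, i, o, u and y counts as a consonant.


Consonants in 'interpret': n, t, r, p, r, t = 6 consonants.

6


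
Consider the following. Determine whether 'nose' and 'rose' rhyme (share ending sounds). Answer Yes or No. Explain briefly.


Rime (stressed vowel + following sounds) of 'nose': -ose = /oʊz/
Rime of 'rose': -ose = /oʊz/
/oʊz/ and /oʊz/ are the same ending sound, so the words rhyme.

Yes


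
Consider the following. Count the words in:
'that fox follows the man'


Split into words: that | fox | follows | the | man = 5 words.

5


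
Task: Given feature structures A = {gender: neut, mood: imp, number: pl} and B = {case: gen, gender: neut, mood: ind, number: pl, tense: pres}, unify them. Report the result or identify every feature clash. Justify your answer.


Compare features:
case: A=_ vs B=gen -> unified: gen
gender: A=neut vs B=neut -> unified: neut
mood: A=imp vs B=ind -> CLASH
number: A=pl vs B=pl -> unified: pl
tense: A=_ vs B=pres -> unified: pres
Clash detected on feature 'mood' (imp vs ind); unification fails.

CLASH on 'mood' (imp vs ind)


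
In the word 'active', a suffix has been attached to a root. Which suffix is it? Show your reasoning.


The word 'active' = 'act' (root) + '-ive' (suffix). The suffix is '-ive'.

ive


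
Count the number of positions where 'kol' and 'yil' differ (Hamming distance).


Alignment:
Position 1: 'k' vs 'y' = DIFFER
Position 2: 'o' vs 'i' = DIFFER
Position 3: 'l' vs 'l' = match
Total differences: 2

2


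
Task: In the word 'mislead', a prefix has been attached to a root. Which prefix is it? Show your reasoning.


The word 'mislead' = 'mis' (prefix) + 'lead' (root). The prefix is 'mis'.

mis


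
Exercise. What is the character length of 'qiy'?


Spell out 'qiy' and number each letter: q(1), i(2), y(3). Total: 3 letters.

3


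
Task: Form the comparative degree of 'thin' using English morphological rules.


Apply comparative formation (double final consonant, add -er): 'thin' -> 'thinner'.

thinner


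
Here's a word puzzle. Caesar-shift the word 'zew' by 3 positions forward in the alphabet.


Shift each letter by 3: z -> c, e -> h, w -> z. Result: 'chz'.

chz


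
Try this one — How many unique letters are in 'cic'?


Unique letters in 'cic': {c, i} = 2 distinct letters.

2


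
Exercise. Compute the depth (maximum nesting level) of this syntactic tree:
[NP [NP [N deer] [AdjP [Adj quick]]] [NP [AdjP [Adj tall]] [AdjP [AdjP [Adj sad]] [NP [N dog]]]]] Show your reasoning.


Count bracket nesting levels:
'[' at pos 0: depth = 1
'[' at pos 4: depth = 2
'[' at pos 8: depth = 3
'[' at pos 17: depth = 3
'[' at pos 23: depth = 4
'[' at pos 37: depth = 2
'[' at pos 41: depth = 3
'[' at pos 47: depth = 4
'[' at pos 59: depth = 3
'[' at pos 65: depth = 4
'[' at pos 71: depth = 5
'[' at pos 82: depth = 4
'[' at pos 86: depth = 5
Maximum depth reached: 5

5


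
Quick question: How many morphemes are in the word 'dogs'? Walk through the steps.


Decomposition: dog (root) + -s (plural) = 2 morpheme(s)

2 morphemes


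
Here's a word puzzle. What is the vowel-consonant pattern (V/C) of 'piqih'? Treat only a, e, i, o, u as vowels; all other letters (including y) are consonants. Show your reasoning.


Letter mapping: p = C, i = V, q = C, i = V, h = C.

CVCVC


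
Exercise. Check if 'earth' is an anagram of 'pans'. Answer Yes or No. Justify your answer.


Sorted letters of 'earth': 'aehrt'
Sorted letters of 'pans': 'anps'
They do not match.

No


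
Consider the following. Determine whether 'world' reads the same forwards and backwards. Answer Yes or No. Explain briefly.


Forward: 'world'
Reversed: 'dlrow'
They differ.

No


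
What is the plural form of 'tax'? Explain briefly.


Apply rule: Add -es (sibilant/fricative ending). 'tax' becomes 'taxes'.

taxes


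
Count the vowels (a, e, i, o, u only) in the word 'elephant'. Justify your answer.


Vowels in 'elephant': e, e, a = 3 vowels.

3


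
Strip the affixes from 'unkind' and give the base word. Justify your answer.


Remove prefix 'un' from 'unkind' to get root 'kind'.

kind


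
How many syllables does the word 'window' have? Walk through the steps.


Break 'window' into syllables: win-dow -> win | dow = 2 syllables

2 syllables


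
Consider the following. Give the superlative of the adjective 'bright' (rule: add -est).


Apply superlative formation (add -est): 'bright' -> 'brightest'.

brightest


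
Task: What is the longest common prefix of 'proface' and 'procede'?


Compare from the start: 3 characters match: 'pro'. Mismatch at position 4: 'f' vs 'c'.

pro


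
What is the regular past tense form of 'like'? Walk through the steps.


Apply rule: Add -d (word ends in -e). 'like' becomes 'liked'.

liked


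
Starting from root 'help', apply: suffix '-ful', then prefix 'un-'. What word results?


Step 1: Add suffix '-ful' to 'help' = 'helpful'
Step 2: Add prefix 'un-' to 'helpful' = 'unhelpful'

unhelpful


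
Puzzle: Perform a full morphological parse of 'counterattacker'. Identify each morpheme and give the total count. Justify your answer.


Step 1: Identify prefix: 'counter' (meaning: against)
Step 2: Identify root: 'attack'
Step 3: Identify suffix(es): 'er'
Decomposition: counter- (prefix: against) + attack (root) + -er (suffix: one who)
Total morphemes: 3

3 morphemes (counter- (prefix: against) + attack (root) + -er (suffix: one who))


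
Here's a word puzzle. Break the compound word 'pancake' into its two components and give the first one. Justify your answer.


Split 'pancake' into 'pan' + 'cake'. The first part is 'pan'.

pan


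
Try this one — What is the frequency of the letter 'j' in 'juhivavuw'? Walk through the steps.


Letter 'j' in 'juhivavuw': found at position(s) 1 = 1 occurrence(s).

1


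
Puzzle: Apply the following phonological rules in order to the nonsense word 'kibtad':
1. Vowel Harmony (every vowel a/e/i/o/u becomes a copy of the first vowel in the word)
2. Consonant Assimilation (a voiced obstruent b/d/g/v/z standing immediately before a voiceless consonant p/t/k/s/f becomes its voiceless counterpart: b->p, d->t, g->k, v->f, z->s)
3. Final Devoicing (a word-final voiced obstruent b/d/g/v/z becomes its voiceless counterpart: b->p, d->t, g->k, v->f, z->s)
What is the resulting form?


Starting form: 'kibtad'
Rule 1: Vowel Harmony: all vowels become 'i' (matching first vowel). 'kibtad' -> 'kibtid'
Rule 2: Consonant Assimilation: voiced obstruent before voiceless consonant becomes voiceless ('bt' -> 'pt'). 'kibtid' -> 'kiptid'
Rule 3: Final Devoicing: word-final voiced obstruent 'd' becomes voiceless 't'. 'kiptid' -> 'kiptit'
Final form: 'kiptit'

kiptit


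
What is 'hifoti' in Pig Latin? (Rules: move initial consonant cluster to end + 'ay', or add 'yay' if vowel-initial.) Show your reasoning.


'hifoti': move consonant cluster 'h' to end and add 'ay': 'ifotihay'.

ifotihay


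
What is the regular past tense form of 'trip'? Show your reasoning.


Apply rule: Double final consonant and add -ed. 'trip' becomes 'tripped'.

tripped


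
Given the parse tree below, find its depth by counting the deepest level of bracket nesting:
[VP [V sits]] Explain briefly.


Count bracket nesting levels:
'[' at pos 0: depth = 1
'[' at pos 4: depth = 2
Maximum depth reached: 2

2


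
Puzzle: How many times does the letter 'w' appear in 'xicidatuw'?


Letter 'w' in 'xicidatuw': found at position(s) 9 = 1 occurrence(s).

1


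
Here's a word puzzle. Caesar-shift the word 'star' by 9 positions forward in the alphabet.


Shift each letter by 9: s -> b, t -> c, a -> j, r -> a. Result: 'bcja'.

bcja


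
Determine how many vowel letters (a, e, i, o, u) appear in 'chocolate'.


Vowels in 'chocolate': o, o, a, e = 4 vowels.

4


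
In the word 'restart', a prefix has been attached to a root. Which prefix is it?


The word 'restart' = 're' (prefix) + 'start' (root). The prefix is 're'.

re


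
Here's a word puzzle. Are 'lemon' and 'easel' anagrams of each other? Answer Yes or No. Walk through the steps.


Sorted letters of 'lemon': 'elmno'
Sorted letters of 'easel': 'aeels'
They do not match.

No


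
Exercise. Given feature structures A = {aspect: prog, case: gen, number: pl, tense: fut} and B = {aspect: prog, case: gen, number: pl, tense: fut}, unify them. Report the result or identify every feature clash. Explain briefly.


Compare features:
aspect: A=prog vs B=prog -> unified: prog
case: A=gen vs B=gen -> unified: gen
number: A=pl vs B=pl -> unified: pl
tense: A=fut vs B=fut -> unified: fut
No clashes found.

Unified: {aspect: prog, case: gen, number: pl, tense: fut}


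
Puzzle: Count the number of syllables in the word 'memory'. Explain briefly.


Break 'memory' into syllables: mem-o-ry -> mem | o | ry = 3 syllables

3 syllables


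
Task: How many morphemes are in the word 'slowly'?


Decomposition: slow (root) + -ly (suffix) = 2 morpheme(s)

2 morphemes


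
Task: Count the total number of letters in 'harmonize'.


Spell out 'harmonize' and number each letter: h(1), a(2), r(3), m(4), o(5), n(6), i(7), z(8), e(9). Total: 9 letters.

9


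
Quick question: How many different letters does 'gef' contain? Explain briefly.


Unique letters in 'gef': {e, f, g} = 3 distinct letters.

3


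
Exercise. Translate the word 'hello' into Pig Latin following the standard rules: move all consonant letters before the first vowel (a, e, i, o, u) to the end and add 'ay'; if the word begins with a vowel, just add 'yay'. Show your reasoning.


'hello': move consonant cluster 'h' to end and add 'ay': 'ellohay'.

ellohay


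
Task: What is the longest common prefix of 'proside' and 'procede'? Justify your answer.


Compare from the start: 3 characters match: 'pro'. Mismatch at position 4: 's' vs 'c'.

pro


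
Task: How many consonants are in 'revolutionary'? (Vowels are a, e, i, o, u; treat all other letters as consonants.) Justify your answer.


Consonants in 'revolutionary': r, v, l, t, n, r, y = 7 consonants.

7


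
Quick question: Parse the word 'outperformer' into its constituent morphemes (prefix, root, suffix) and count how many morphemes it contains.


Step 1: Identify prefix: 'out' (meaning: surpass)
Step 2: Identify root: 'perform'
Step 3: Identify suffix(es): 'er'
Decomposition: out- (prefix: surpass) + perform (root) + -er (suffix: one who)
Total morphemes: 3

3 morphemes (out- (prefix: surpass) + perform (root) + -er (suffix: one who))


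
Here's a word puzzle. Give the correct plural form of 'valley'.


Apply rule: Add -s. 'valley' becomes 'valleys'.

valleys


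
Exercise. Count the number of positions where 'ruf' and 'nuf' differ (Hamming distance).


Alignment:
Position 1: 'r' vs 'n' = DIFFER
Position 2: 'u' vs 'u' = match
Position 3: 'f' vs 'f' = match
Total differences: 1

1


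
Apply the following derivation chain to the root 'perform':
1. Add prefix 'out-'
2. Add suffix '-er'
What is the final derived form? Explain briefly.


Step 1: Add prefix 'out-' to 'perform' = 'outperform'
Step 2: Add suffix '-er' to 'outperform' = 'outperformer'

outperformer


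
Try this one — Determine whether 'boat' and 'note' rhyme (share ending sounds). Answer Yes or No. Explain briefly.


Rime (stressed vowel + following sounds) of 'boat': -oat = /oʊt/
Rime of 'note': -ote = /oʊt/
/oʊt/ and /oʊt/ are the same ending sound, so the words rhyme.

Yes


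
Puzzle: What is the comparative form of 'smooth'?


Apply comparative formation (add -er): 'smooth' -> 'smoother'.

smoother


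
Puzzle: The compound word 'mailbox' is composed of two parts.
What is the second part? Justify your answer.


Split 'mailbox' into 'mail' + 'box'. The second part is 'box'.

box


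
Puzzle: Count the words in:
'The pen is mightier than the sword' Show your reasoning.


Split into words: The | pen | is | mightier | than | the | sword = 7 words.

7


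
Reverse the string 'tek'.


Reverse 'tek' character by character: 'ket'.

ket


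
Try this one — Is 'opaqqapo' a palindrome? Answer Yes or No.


Forward: 'opaqqapo'
Reversed: 'opaqqapo'
They are identical.

Yes


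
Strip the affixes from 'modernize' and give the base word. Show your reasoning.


Remove suffix '-ize' from 'modernize' to get root 'modern'.

modern


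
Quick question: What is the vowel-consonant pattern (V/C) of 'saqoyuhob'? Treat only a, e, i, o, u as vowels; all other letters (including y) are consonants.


Letter mapping: s = C, a = V, q = C, o = V, y = C, u = V, h = C, o = V, b = C.

CVCVCVCVC


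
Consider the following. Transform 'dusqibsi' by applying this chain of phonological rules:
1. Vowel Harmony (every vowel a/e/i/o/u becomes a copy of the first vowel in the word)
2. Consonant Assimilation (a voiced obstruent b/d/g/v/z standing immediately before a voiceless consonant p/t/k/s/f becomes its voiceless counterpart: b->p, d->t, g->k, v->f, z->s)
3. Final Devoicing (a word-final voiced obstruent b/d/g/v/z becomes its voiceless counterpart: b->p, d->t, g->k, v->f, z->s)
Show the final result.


Starting form: 'dusqibsi'
Rule 1: Vowel Harmony: all vowels become 'u' (matching first vowel). 'dusqibsi' -> 'dusqubsu'
Rule 2: Consonant Assimilation: voiced obstruent before voiceless consonant becomes voiceless ('bs' -> 'ps'). 'dusqubsu' -> 'dusqupsu'
Rule 3: Final Devoicing: the word ends in the vowel 'u', not a consonant. No change.
Final form: 'dusqupsu'

dusqupsu


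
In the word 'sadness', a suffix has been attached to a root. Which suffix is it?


The word 'sadness' = 'sad' (root) + '-ness' (suffix). The suffix is '-ness'.

ness


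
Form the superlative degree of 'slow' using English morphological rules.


Apply superlative formation (add -est): 'slow' -> 'slowest'.

slowest


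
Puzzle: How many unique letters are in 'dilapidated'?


Unique letters in 'dilapidated': {a, d, e, i, l, p, t} = 7 distinct letters.

7


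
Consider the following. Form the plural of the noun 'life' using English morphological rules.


Apply rule: Change -fe to -ves. 'life' becomes 'lives'.

lives


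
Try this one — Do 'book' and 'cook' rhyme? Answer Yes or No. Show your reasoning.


Rime (stressed vowel + following sounds) of 'book': -ook = /ʊk/
Rime of 'cook': -ook = /ʊk/
/ʊk/ and /ʊk/ are the same ending sound, so the words rhyme.

Yes


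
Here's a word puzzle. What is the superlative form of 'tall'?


Apply superlative formation (add -est): 'tall' -> 'tallest'.

tallest


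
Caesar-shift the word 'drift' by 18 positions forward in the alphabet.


Shift each letter by 18: d -> v, r -> j, i -> a, f -> x, t -> l. Result: 'vjaxl'.

vjaxl


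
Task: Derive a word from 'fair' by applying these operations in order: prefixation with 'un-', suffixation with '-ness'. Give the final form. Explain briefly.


Step 1: Add prefix 'un-' to 'fair' = 'unfair'
Step 2: Add suffix '-ness' to 'unfair' = 'unfairness'

unfairness


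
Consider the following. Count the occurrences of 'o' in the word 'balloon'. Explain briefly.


Letter 'o' in 'balloon': found at position(s) 5, 6 = 2 occurrence(s).

2


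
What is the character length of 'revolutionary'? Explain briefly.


Spell out 'revolutionary' and number each letter: r(1), e(2), v(3), o(4), l(5), u(6), t(7), i(8), o(9), n(10), a(11), r(12), y(13). Total: 13 letters.

13


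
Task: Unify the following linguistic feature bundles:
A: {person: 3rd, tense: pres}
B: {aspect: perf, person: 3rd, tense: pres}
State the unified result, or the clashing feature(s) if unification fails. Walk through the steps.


Compare features:
aspect: A=_ vs B=perf -> unified: perf
person: A=3rd vs B=3rd -> unified: 3rd
tense: A=pres vs B=pres -> unified: pres
No clashes found.

Unified: {aspect: perf, person: 3rd, tense: pres}


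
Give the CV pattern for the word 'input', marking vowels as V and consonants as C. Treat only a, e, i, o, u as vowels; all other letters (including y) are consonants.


Letter mapping: i = V, n = C, p = C, u = V, t = C.

VCCVC


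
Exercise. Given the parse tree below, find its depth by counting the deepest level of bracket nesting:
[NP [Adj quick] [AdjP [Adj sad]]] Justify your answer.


Count bracket nesting levels:
'[' at pos 0: depth = 1
'[' at pos 4: depth = 2
'[' at pos 16: depth = 2
'[' at pos 22: depth = 3
Maximum depth reached: 3

3


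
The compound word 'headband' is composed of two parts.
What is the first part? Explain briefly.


Split 'headband' into 'head' + 'band'. The first part is 'head'.

head


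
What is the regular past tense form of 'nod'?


Apply rule: Double final consonant and add -ed. 'nod' becomes 'nodded'.

nodded


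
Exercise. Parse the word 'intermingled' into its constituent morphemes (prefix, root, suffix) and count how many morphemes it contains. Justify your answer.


Step 1: Identify prefix: 'inter' (meaning: between)
Step 2: Identify root: 'mingle'
Step 3: Identify suffix(es): 'ed'
Decomposition: inter- (prefix: between) + mingle (root) + -ed (suffix: past)
Total morphemes: 3

3 morphemes (inter- (prefix: between) + mingle (root) + -ed (suffix: past))


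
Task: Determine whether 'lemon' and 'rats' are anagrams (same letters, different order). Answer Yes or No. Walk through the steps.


Sorted letters of 'lemon': 'elmno'
Sorted letters of 'rats': 'arst'
They do not match.

No


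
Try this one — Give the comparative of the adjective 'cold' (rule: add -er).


Apply comparative formation (add -er): 'cold' -> 'colder'.

colder


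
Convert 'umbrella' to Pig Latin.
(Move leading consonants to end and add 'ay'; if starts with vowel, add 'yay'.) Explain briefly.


'umbrella' starts with a vowel, so add 'yay': 'umbrellayay'.

umbrellayay


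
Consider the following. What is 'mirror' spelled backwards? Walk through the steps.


Reverse 'mirror' character by character: 'rorrim'.

rorrim


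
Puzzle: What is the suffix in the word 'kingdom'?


The word 'kingdom' = 'king' (root) + '-dom' (suffix). The suffix is '-dom'.

dom


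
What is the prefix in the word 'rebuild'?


The word 'rebuild' = 're' (prefix) + 'build' (root). The prefix is 're'.

re


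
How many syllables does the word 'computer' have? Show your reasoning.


Break 'computer' into syllables: com-pu-ter -> com | pu | ter = 3 syllables

3 syllables


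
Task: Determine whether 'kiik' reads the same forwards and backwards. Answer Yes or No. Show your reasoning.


Forward: 'kiik'
Reversed: 'kiik'
They are identical.

Yes


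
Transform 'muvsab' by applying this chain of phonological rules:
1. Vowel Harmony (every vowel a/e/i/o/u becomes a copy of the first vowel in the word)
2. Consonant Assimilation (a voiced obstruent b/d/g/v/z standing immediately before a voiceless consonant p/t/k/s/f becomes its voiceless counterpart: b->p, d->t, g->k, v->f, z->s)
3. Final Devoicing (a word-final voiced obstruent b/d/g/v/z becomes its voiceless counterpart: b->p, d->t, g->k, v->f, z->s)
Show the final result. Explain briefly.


Starting form: 'muvsab'
Rule 1: Vowel Harmony: all vowels become 'u' (matching first vowel). 'muvsab' -> 'muvsub'
Rule 2: Consonant Assimilation: voiced obstruent before voiceless consonant becomes voiceless ('vs' -> 'fs'). 'muvsub' -> 'mufsub'
Rule 3: Final Devoicing: word-final voiced obstruent 'b' becomes voiceless 'p'. 'mufsub' -> 'mufsup'
Final form: 'mufsup'

mufsup


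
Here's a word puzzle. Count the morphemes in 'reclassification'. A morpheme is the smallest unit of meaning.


Decomposition: re- (prefix) + class (root) + -ify (suffix) + -ation (suffix) = 4 morpheme(s)

4 morphemes


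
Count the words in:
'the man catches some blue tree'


Split into words: the | man | catches | some | blue | tree = 6 words.

6


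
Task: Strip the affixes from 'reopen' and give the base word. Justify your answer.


Remove prefix 're' from 'reopen' to get root 'open'.

open


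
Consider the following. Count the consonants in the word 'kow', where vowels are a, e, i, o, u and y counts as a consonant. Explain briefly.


Consonants in 'kow': k, w = 2 consonants.

2


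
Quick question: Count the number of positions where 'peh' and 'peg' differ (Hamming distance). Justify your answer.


Alignment:
Position 1: 'p' vs 'p' = match
Position 2: 'e' vs 'e' = match
Position 3: 'h' vs 'g' = DIFFER
Total differences: 1

1


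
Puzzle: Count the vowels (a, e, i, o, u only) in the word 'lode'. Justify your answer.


Vowels in 'lode': o, e = 2 vowels.

2


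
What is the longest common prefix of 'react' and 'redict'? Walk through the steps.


Compare from the start: 2 characters match: 're'. Mismatch at position 3: 'a' vs 'd'.

re


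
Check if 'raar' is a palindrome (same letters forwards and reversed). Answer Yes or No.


Forward: 'raar'
Reversed: 'raar'
They are identical.

Yes


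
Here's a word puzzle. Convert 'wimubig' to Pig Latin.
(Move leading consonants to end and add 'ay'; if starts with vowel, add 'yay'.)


'wimubig': move consonant cluster 'w' to end and add 'ay': 'imubigway'.

imubigway


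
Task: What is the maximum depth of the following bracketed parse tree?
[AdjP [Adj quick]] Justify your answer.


Count bracket nesting levels:
'[' at pos 0: depth = 1
'[' at pos 6: depth = 2
Maximum depth reached: 2

2


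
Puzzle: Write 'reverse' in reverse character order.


Reverse 'reverse' character by character: 'esrever'.

esrever


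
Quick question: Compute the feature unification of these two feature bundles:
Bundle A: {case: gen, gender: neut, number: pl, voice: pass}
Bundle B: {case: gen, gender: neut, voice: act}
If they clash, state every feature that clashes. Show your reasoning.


Compare features:
case: A=gen vs B=gen -> unified: gen
gender: A=neut vs B=neut -> unified: neut
number: A=pl vs B=_ -> unified: pl
voice: A=pass vs B=act -> CLASH
Clash detected on feature 'voice' (pass vs act); unification fails.

CLASH on 'voice' (pass vs act)


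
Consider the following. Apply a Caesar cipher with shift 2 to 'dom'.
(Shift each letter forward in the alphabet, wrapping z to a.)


Shift each letter by 2: d -> f, o -> q, m -> o. Result: 'fqo'.

fqo


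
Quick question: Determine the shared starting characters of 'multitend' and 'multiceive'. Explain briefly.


Compare from the start: 5 characters match: 'multi'. Mismatch at position 6: 't' vs 'c'.

multi


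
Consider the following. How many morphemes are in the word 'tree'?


Decomposition: tree (free morpheme) = 1 morpheme(s)

1 morphemes
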